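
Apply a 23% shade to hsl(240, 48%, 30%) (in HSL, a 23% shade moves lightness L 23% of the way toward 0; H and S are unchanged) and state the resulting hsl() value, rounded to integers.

hsl(240, 48%, 23%)

L moves 23% from 30 toward 0: 30 − 6.9 = 23.1 → 23.
H and S are unchanged.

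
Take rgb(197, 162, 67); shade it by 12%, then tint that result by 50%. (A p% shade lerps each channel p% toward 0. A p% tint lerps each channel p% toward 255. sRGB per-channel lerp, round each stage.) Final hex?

Lerp each channel 12% toward 0:
  R: 197 + 0.12×(0−197) = 197 − 23.64 = 173.36 → 173
  G: 162 − 19.44 = 142.56 → 143
  B: 67 − 8.04 = 58.96 → 59
After the shade: rgb(173, 143, 59) = #ad8f3b.
A 50% tint moves each channel 50% toward 255:
  R: 173 + 0.5×(255−173) = 173 + 41 = 214 → 214
  G: 143 + 56 = 199 → 199
  B: 59 + 98 = 157 → 157
rgb(214, 199, 157) = #d6c79d.

#d6c79d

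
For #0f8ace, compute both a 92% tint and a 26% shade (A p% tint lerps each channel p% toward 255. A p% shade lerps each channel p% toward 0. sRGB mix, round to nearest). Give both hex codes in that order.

#ecf6fb, #0b6698

#0f8ace is rgb(15, 138, 206).
92% tint:
  R: 15 + 220.8 = 235.8 → 236
  G: 138 + 0.92×(255−138) = 138 + 107.64 = 245.64 → 246
  B: 206 + 0.92×(255−206) = 206 + 45.08 = 251.08 → 251
  → #ecf6fb
26% shade:
  R: 15 − 3.9 = 11.1 → 11
  G: 138 + 0.26×(0−138) = 138 − 35.88 = 102.12 → 102
  B: 206 + 0.26×(0−206) = 206 − 53.56 = 152.44 → 152
  → #0b6698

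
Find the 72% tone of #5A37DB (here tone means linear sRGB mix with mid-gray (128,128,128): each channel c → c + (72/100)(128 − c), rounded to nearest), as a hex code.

#5A37DB is rgb(90, 55, 219).
A 72% tone moves each channel 72% toward 128:
  R: 90 + 0.72×(128−90) = 90 + 27.36 = 117.36 → 117
  G: 55 + 52.56 = 107.56 → 108
  B: 219 − 65.52 = 153.48 → 153
rgb(117, 108, 153) = #756C99.

#756C99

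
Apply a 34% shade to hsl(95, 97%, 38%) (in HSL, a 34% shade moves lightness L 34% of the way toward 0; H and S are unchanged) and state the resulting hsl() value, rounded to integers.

hsl(95, 97%, 25%)

L moves 34% from 38 toward 0: 38 − 12.92 = 25.08 → 25.
H and S are unchanged.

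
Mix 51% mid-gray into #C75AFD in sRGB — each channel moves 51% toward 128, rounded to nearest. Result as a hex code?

#C75AFD is rgb(199, 90, 253).
A 51% tone moves each channel 51% toward 128:
  R: 199 − 36.21 = 162.79 → 163
  G: 90 + 0.51×(128−90) = 90 + 19.38 = 109.38 → 109
  B: 253 + 0.51×(128−253) = 253 − 63.75 = 189.25 → 189
rgb(163, 109, 189) = #A36DBD.

#A36DBD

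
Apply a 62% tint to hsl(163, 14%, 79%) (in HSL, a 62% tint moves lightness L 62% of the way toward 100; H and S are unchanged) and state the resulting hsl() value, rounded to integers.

L moves 62% from 79 toward 100: 79 + 13.02 = 92.02 → 92.
H and S are unchanged.

hsl(163, 14%, 92%)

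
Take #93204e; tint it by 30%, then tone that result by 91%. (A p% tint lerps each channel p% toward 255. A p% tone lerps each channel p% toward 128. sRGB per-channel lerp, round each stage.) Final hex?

#93204e is rgb(147, 32, 78).
Lerp each channel 30% toward 255:
  R: 147 + 0.3×(255−147) = 147 + 32.4 = 179.4 → 179
  G: 32 + 66.9 = 98.9 → 99
  B: 78 + 0.3×(255−78) = 78 + 53.1 = 131.1 → 131
After the tint: rgb(179, 99, 131) = #b36383.
A 91% tone moves each channel 91% toward 128:
  R: 179 + 0.91×(128−179) = 179 − 46.41 = 132.59 → 133
  G: 99 + 0.91×(128−99) = 99 + 26.39 = 125.39 → 125
  B: 131 − 2.73 = 128.27 → 128
rgb(133, 125, 128) = #857d80.

#857d80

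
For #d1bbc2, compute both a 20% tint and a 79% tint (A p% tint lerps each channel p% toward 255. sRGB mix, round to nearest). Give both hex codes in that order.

#dac9ce, #f5f1f2

#d1bbc2 is rgb(209, 187, 194).
20% tint:
  R: 209 + 9.2 = 218.2 → 218
  G: 187 + 0.2×(255−187) = 187 + 13.6 = 200.6 → 201
  B: 194 + 12.2 = 206.2 → 206
  → #dac9ce
79% tint:
  R: 209 + 36.34 = 245.34 → 245
  G: 187 + 0.79×(255−187) = 187 + 53.72 = 240.72 → 241
  B: 194 + 0.79×(255−194) = 194 + 48.19 = 242.19 → 242
  → #f5f1f2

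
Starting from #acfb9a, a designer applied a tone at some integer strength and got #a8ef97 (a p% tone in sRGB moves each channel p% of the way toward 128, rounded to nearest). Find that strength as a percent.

#acfb9a is rgb(172, 251, 154); #a8ef97 is rgb(168, 239, 151).
On the G channel (widest range): 239 ≈ 251 + (p/100)(128 − 251), so p ≈ 100×(239 − 251)/(128 − 251) = -1200/-123 = 9.76.
p = 10 reproduces all three channels after rounding.

10%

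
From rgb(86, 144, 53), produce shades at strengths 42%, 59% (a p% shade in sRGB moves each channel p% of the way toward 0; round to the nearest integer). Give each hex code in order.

#32541f, #233b16

42%: (86 − 36.12 = 49.88→50, 144 − 60.48 = 83.52→84, 53 − 22.26 = 30.74→31) → #32541f
59%: (86 − 50.74 = 35.26→35, 144 − 84.96 = 59.04→59, 53 − 31.27 = 21.73→22) → #233b16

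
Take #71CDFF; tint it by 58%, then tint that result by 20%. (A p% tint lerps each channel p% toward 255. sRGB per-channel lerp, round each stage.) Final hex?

#CFEEFF

#71CDFF is rgb(113, 205, 255).
Lerp each channel 58% toward 255:
  R: 113 + 0.58×(255−113) = 113 + 82.36 = 195.36 → 195
  G: 205 + 0.58×(255−205) = 205 + 29 = 234 → 234
  B: 255 + 0.58×(255−255) = 255 + 0 = 255 → 255
After the tint: rgb(195, 234, 255) = #C3EAFF.
Per channel, c → c + 0.2(255 − c):
  R: 195 + 0.2×(255−195) = 195 + 12 = 207 → 207
  G: 234 + 0.2×(255−234) = 234 + 4.2 = 238.2 → 238
  B: 255 + 0.2×(255−255) = 255 + 0 = 255 → 255
rgb(207, 238, 255) = #CFEEFF.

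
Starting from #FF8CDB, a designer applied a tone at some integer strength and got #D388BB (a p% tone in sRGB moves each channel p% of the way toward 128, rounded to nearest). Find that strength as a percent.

#FF8CDB is rgb(255, 140, 219); #D388BB is rgb(211, 136, 187).
On the R channel (widest range): 211 ≈ 255 + (p/100)(128 − 255), so p ≈ 100×(211 − 255)/(128 − 255) = -4400/-127 = 34.65.
p = 35 reproduces all three channels after rounding.

35%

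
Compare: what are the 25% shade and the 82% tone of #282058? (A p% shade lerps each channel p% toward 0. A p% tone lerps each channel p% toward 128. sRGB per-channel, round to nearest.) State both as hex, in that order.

#1e1842, #706f79

#282058 is rgb(40, 32, 88).
25% shade:
  R: 40 + 0.25×(0−40) = 40 − 10 = 30 → 30
  G: 32 − 8 = 24 → 24
  B: 88 + 0.25×(0−88) = 88 − 22 = 66 → 66
  → #1e1842
82% tone:
  R: 40 + 72.16 = 112.16 → 112
  G: 32 + 78.72 = 110.72 → 111
  B: 88 + 0.82×(128−88) = 88 + 32.8 = 120.8 → 121
  → #706f79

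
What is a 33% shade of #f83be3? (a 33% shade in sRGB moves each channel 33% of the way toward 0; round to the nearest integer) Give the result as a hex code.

#f83be3 is rgb(248, 59, 227).
Per channel, c → c + 0.33(0 − c):
  R: 248 + 0.33×(0−248) = 248 − 81.84 = 166.16 → 166
  G: 59 + 0.33×(0−59) = 59 − 19.47 = 39.53 → 40
  B: 227 − 74.91 = 152.09 → 152
rgb(166, 40, 152) = #a62898.

#a62898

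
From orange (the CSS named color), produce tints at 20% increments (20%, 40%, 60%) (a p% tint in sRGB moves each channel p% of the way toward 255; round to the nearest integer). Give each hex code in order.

CSS orange is rgb(255, 165, 0).
20%: (255→255, 165 + 18 = 183→183, 0 + 51 = 51→51) → #FFB733
40%: (255→255, 165 + 36 = 201→201, 0 + 102 = 102→102) → #FFC966
60%: (255→255, 165 + 54 = 219→219, 0 + 153 = 153→153) → #FFDB99

#FFB733, #FFC966, #FFDB99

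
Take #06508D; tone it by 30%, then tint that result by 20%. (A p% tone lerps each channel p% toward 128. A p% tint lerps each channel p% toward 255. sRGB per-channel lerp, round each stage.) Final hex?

#06508D is rgb(6, 80, 141).
A 30% tone moves each channel 30% toward 128:
  R: 6 + 0.3×(128−6) = 6 + 36.6 = 42.6 → 43
  G: 80 + 0.3×(128−80) = 80 + 14.4 = 94.4 → 94
  B: 141 + 0.3×(128−141) = 141 − 3.9 = 137.1 → 137
After the tone: rgb(43, 94, 137) = #2B5E89.
Lerp each channel 20% toward 255:
  R: 43 + 0.2×(255−43) = 43 + 42.4 = 85.4 → 85
  G: 94 + 0.2×(255−94) = 94 + 32.2 = 126.2 → 126
  B: 137 + 0.2×(255−137) = 137 + 23.6 = 160.6 → 161
rgb(85, 126, 161) = #557EA1.

#557EA1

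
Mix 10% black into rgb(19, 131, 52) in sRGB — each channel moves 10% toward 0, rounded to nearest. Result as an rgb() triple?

Lerp each channel 10% toward 0:
  R: 19 + 0.1×(0−19) = 19 − 1.9 = 17.1 → 17
  G: 131 − 13.1 = 117.9 → 118
  B: 52 − 5.2 = 46.8 → 47

rgb(17, 118, 47)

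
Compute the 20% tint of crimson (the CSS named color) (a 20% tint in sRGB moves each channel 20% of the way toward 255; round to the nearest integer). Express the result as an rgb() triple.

CSS crimson is rgb(220, 20, 60).
Lerp each channel 20% toward 255:
  R: 220 + 0.2×(255−220) = 220 + 7 = 227 → 227
  G: 20 + 0.2×(255−20) = 20 + 47 = 67 → 67
  B: 60 + 0.2×(255−60) = 60 + 39 = 99 → 99

rgb(227, 67, 99)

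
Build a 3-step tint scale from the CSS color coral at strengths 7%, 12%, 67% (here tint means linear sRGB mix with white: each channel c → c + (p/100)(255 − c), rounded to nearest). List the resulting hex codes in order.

CSS coral is rgb(255, 127, 80).
7%: (255→255, 127 + 8.96 = 135.96→136, 80 + 12.25 = 92.25→92) → #ff885c
12%: (255→255, 127 + 15.36 = 142.36→142, 80 + 21 = 101→101) → #ff8e65
67%: (255→255, 127 + 85.76 = 212.76→213, 80 + 117.25 = 197.25→197) → #ffd5c5

#ff885c, #ff8e65, #ffd5c5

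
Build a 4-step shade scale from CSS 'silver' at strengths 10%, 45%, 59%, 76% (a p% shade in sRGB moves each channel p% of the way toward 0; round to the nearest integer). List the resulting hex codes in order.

#adadad, #6a6a6a, #4f4f4f, #2e2e2e

CSS silver is rgb(192, 192, 192).
10%: (192 − 19.2 = 172.8→173, 192 − 19.2 = 172.8→173, 192 − 19.2 = 172.8→173) → #adadad
45%: (192 − 86.4 = 105.6→106, 192 − 86.4 = 105.6→106, 192 − 86.4 = 105.6→106) → #6a6a6a
59%: (192 − 113.28 = 78.72→79, 192 − 113.28 = 78.72→79, 192 − 113.28 = 78.72→79) → #4f4f4f
76%: (192 − 145.92 = 46.08→46, 192 − 145.92 = 46.08→46, 192 − 145.92 = 46.08→46) → #2e2e2e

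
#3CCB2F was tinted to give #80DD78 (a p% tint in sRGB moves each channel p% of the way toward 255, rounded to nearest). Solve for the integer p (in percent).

#3CCB2F is rgb(60, 203, 47); #80DD78 is rgb(128, 221, 120).
On the B channel (widest range): 120 ≈ 47 + (p/100)(255 − 47), so p ≈ 100×(120 − 47)/(255 − 47) = 7300/208 = 35.10.
p = 35 reproduces all three channels after rounding.

35%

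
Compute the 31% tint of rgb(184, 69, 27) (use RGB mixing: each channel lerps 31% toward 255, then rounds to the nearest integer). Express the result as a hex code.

Lerp each channel 31% toward 255:
  R: 184 + 0.31×(255−184) = 184 + 22.01 = 206.01 → 206
  G: 69 + 0.31×(255−69) = 69 + 57.66 = 126.66 → 127
  B: 27 + 0.31×(255−27) = 27 + 70.68 = 97.68 → 98
rgb(206, 127, 98) = #CE7F62.

#CE7F62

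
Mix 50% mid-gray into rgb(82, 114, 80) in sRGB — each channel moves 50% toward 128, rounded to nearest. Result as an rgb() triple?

rgb(105, 121, 104)

Lerp each channel 50% toward 128:
  R: 82 + 23 = 105 → 105
  G: 114 + 0.5×(128−114) = 114 + 7 = 121 → 121
  B: 80 + 24 = 104 → 104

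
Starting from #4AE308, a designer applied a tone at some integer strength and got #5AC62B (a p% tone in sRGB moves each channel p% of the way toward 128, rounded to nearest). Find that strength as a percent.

#4AE308 is rgb(74, 227, 8); #5AC62B is rgb(90, 198, 43).
On the B channel (widest range): 43 ≈ 8 + (p/100)(128 − 8), so p ≈ 100×(43 − 8)/(128 − 8) = 3500/120 = 29.17.
p = 29 reproduces all three channels after rounding.

29%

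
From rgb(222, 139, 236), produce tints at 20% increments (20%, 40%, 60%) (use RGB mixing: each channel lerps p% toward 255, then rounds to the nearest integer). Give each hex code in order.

#E5A2F0, #EBB9F4, #F2D1F7

20%: (222 + 6.6 = 228.6→229, 139 + 23.2 = 162.2→162, 236 + 3.8 = 239.8→240) → #E5A2F0
40%: (222 + 13.2 = 235.2→235, 139 + 46.4 = 185.4→185, 236 + 7.6 = 243.6→244) → #EBB9F4
60%: (222 + 19.8 = 241.8→242, 139 + 69.6 = 208.6→209, 236 + 11.4 = 247.4→247) → #F2D1F7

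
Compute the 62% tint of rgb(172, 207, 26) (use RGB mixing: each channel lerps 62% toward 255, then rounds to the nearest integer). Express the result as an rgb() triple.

A 62% tint moves each channel 62% toward 255:
  R: 172 + 0.62×(255−172) = 172 + 51.46 = 223.46 → 223
  G: 207 + 0.62×(255−207) = 207 + 29.76 = 236.76 → 237
  B: 26 + 141.98 = 167.98 → 168

rgb(223, 237, 168)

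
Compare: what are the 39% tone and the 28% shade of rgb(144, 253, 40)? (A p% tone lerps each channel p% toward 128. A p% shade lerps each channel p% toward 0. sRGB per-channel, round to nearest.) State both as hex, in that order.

39% tone:
  R: 144 − 6.24 = 137.76 → 138
  G: 253 + 0.39×(128−253) = 253 − 48.75 = 204.25 → 204
  B: 40 + 0.39×(128−40) = 40 + 34.32 = 74.32 → 74
  → #8ACC4A
28% shade:
  R: 144 − 40.32 = 103.68 → 104
  G: 253 − 70.84 = 182.16 → 182
  B: 40 + 0.28×(0−40) = 40 − 11.2 = 28.8 → 29
  → #68B61D

#8ACC4A, #68B61D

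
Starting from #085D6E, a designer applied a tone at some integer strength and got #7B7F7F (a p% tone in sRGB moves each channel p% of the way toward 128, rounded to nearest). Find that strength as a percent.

96%

#085D6E is rgb(8, 93, 110); #7B7F7F is rgb(123, 127, 127).
On the R channel (widest range): 123 ≈ 8 + (p/100)(128 − 8), so p ≈ 100×(123 − 8)/(128 − 8) = 11500/120 = 95.83.
p = 96 reproduces all three channels after rounding.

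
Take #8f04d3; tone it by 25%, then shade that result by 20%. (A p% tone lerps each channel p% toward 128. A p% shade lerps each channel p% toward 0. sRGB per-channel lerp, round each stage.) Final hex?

#8f04d3 is rgb(143, 4, 211).
Per channel, c → c + 0.25(128 − c):
  R: 143 − 3.75 = 139.25 → 139
  G: 4 + 31 = 35 → 35
  B: 211 + 0.25×(128−211) = 211 − 20.75 = 190.25 → 190
After the tone: rgb(139, 35, 190) = #8b23be.
A 20% shade moves each channel 20% toward 0:
  R: 139 − 27.8 = 111.2 → 111
  G: 35 − 7 = 28 → 28
  B: 190 − 38 = 152 → 152
rgb(111, 28, 152) = #6f1c98.

#6f1c98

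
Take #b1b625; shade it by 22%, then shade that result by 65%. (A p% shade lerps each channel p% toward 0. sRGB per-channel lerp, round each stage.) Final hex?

#b1b625 is rgb(177, 182, 37).
A 22% shade moves each channel 22% toward 0:
  R: 177 + 0.22×(0−177) = 177 − 38.94 = 138.06 → 138
  G: 182 + 0.22×(0−182) = 182 − 40.04 = 141.96 → 142
  B: 37 + 0.22×(0−37) = 37 − 8.14 = 28.86 → 29
After the shade: rgb(138, 142, 29) = #8a8e1d.
Per channel, c → c + 0.65(0 − c):
  R: 138 + 0.65×(0−138) = 138 − 89.7 = 48.3 → 48
  G: 142 + 0.65×(0−142) = 142 − 92.3 = 49.7 → 50
  B: 29 + 0.65×(0−29) = 29 − 18.85 = 10.15 → 10
rgb(48, 50, 10) = #30320a.

#30320a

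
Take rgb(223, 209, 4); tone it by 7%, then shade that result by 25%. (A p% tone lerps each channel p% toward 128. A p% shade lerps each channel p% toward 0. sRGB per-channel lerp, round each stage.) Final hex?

Lerp each channel 7% toward 128:
  R: 223 − 6.65 = 216.35 → 216
  G: 209 + 0.07×(128−209) = 209 − 5.67 = 203.33 → 203
  B: 4 + 8.68 = 12.68 → 13
After the tone: rgb(216, 203, 13) = #D8CB0D.
Per channel, c → c + 0.25(0 − c):
  R: 216 + 0.25×(0−216) = 216 − 54 = 162 → 162
  G: 203 + 0.25×(0−203) = 203 − 50.75 = 152.25 → 152
  B: 13 + 0.25×(0−13) = 13 − 3.25 = 9.75 → 10
rgb(162, 152, 10) = #A2980A.

#A2980A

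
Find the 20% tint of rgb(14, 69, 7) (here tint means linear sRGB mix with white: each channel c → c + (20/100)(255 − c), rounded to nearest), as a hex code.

Per channel, c → c + 0.2(255 − c):
  R: 14 + 0.2×(255−14) = 14 + 48.2 = 62.2 → 62
  G: 69 + 0.2×(255−69) = 69 + 37.2 = 106.2 → 106
  B: 7 + 49.6 = 56.6 → 57
rgb(62, 106, 57) = #3E6A39.

#3E6A39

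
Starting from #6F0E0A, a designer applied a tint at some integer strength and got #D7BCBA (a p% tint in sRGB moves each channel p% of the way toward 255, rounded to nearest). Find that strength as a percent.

#6F0E0A is rgb(111, 14, 10); #D7BCBA is rgb(215, 188, 186).
On the B channel (widest range): 186 ≈ 10 + (p/100)(255 − 10), so p ≈ 100×(186 − 10)/(255 − 10) = 17600/245 = 71.84.
p = 72 reproduces all three channels after rounding.

72%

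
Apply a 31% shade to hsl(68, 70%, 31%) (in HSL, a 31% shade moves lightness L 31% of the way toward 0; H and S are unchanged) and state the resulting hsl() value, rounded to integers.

L moves 31% from 31 toward 0: 31 − 9.61 = 21.39 → 21.
H and S are unchanged.

hsl(68, 70%, 21%)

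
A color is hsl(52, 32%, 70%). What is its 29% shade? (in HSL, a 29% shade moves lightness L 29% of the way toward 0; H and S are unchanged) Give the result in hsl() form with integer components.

L moves 29% from 70 toward 0: 70 − 20.3 = 49.7 → 50.
H and S are unchanged.

hsl(52, 32%, 50%)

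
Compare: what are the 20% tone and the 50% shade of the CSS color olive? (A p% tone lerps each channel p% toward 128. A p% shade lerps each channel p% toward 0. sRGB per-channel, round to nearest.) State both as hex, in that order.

#80801a, #404000

CSS olive is rgb(128, 128, 0).
20% tone:
  R: 128 + 0 = 128 → 128
  G: 128 + 0.2×(128−128) = 128 + 0 = 128 → 128
  B: 0 + 0.2×(128−0) = 0 + 25.6 = 25.6 → 26
  → #80801a
50% shade:
  R: 128 + 0.5×(0−128) = 128 − 64 = 64 → 64
  G: 128 + 0.5×(0−128) = 128 − 64 = 64 → 64
  B: 0 + 0 = 0 → 0
  → #404000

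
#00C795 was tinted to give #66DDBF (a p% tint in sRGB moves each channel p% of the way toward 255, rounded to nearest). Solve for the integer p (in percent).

40%

#00C795 is rgb(0, 199, 149); #66DDBF is rgb(102, 221, 191).
On the R channel (widest range): 102 ≈ 0 + (p/100)(255 − 0), so p ≈ 100×(102 − 0)/(255 − 0) = 10200/255 = 40.00.
p = 40 reproduces all three channels after rounding.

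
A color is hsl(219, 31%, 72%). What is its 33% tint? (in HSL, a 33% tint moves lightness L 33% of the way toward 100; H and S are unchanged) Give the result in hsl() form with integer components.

L moves 33% from 72 toward 100: 72 + 9.24 = 81.24 → 81.
H and S are unchanged.

hsl(219, 31%, 81%)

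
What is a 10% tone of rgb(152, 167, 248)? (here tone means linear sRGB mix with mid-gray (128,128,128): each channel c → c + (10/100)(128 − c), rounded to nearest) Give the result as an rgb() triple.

Per channel, c → c + 0.1(128 − c):
  R: 152 + 0.1×(128−152) = 152 − 2.4 = 149.6 → 150
  G: 167 + 0.1×(128−167) = 167 − 3.9 = 163.1 → 163
  B: 248 + 0.1×(128−248) = 248 − 12 = 236 → 236

rgb(150, 163, 236)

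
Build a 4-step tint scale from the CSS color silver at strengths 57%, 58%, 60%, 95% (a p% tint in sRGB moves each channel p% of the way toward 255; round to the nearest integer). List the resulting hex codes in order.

CSS silver is rgb(192, 192, 192).
57%: (192 + 35.91 = 227.91→228, 192 + 35.91 = 227.91→228, 192 + 35.91 = 227.91→228) → #e4e4e4
58%: (192 + 36.54 = 228.54→229, 192 + 36.54 = 228.54→229, 192 + 36.54 = 228.54→229) → #e5e5e5
60%: (192 + 37.8 = 229.8→230, 192 + 37.8 = 229.8→230, 192 + 37.8 = 229.8→230) → #e6e6e6
95%: (192 + 59.85 = 251.85→252, 192 + 59.85 = 251.85→252, 192 + 59.85 = 251.85→252) → #fcfcfc

#e4e4e4, #e5e5e5, #e6e6e6, #fcfcfc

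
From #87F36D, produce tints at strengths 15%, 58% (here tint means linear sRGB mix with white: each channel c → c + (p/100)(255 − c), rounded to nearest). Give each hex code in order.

#87F36D is rgb(135, 243, 109).
15%: (135 + 18 = 153→153, 243 + 1.8 = 244.8→245, 109 + 21.9 = 130.9→131) → #99F583
58%: (135 + 69.6 = 204.6→205, 243 + 6.96 = 249.96→250, 109 + 84.68 = 193.68→194) → #CDFAC2

#99F583, #CDFAC2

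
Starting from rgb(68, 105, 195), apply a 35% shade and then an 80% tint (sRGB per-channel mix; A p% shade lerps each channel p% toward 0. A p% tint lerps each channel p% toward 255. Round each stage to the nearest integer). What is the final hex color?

Per channel, c → c + 0.35(0 − c):
  R: 68 − 23.8 = 44.2 → 44
  G: 105 + 0.35×(0−105) = 105 − 36.75 = 68.25 → 68
  B: 195 + 0.35×(0−195) = 195 − 68.25 = 126.75 → 127
After the shade: rgb(44, 68, 127) = #2C447F.
Lerp each channel 80% toward 255:
  R: 44 + 0.8×(255−44) = 44 + 168.8 = 212.8 → 213
  G: 68 + 149.6 = 217.6 → 218
  B: 127 + 102.4 = 229.4 → 229
rgb(213, 218, 229) = #D5DAE5.

#D5DAE5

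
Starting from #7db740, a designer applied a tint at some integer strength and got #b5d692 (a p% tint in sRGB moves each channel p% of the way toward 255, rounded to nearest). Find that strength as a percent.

43%

#7db740 is rgb(125, 183, 64); #b5d692 is rgb(181, 214, 146).
On the B channel (widest range): 146 ≈ 64 + (p/100)(255 − 64), so p ≈ 100×(146 − 64)/(255 − 64) = 8200/191 = 42.93.
p = 43 reproduces all three channels after rounding.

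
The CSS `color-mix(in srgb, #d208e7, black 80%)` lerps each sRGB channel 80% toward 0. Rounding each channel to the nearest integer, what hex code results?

#d208e7 is rgb(210, 8, 231).
An 80% shade moves each channel 80% toward 0:
  R: 210 − 168 = 42 → 42
  G: 8 + 0.8×(0−8) = 8 − 6.4 = 1.6 → 2
  B: 231 − 184.8 = 46.2 → 46
rgb(42, 2, 46) = #2a022e.

#2a022e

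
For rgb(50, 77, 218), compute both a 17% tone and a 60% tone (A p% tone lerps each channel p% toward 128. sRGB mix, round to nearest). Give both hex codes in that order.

17% tone:
  R: 50 + 0.17×(128−50) = 50 + 13.26 = 63.26 → 63
  G: 77 + 0.17×(128−77) = 77 + 8.67 = 85.67 → 86
  B: 218 − 15.3 = 202.7 → 203
  → #3f56cb
60% tone:
  R: 50 + 46.8 = 96.8 → 97
  G: 77 + 0.6×(128−77) = 77 + 30.6 = 107.6 → 108
  B: 218 − 54 = 164 → 164
  → #616ca4

#3f56cb, #616ca4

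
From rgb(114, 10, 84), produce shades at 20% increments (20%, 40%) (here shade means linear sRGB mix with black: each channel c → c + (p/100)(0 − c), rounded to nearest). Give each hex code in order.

20%: (114 − 22.8 = 91.2→91, 10 − 2 = 8→8, 84 − 16.8 = 67.2→67) → #5B0843
40%: (114 − 45.6 = 68.4→68, 10 − 4 = 6→6, 84 − 33.6 = 50.4→50) → #440632

#5B0843, #440632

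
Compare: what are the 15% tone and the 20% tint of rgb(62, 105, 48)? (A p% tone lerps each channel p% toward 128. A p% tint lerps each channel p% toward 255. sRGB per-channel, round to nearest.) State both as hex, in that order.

15% tone:
  R: 62 + 9.9 = 71.9 → 72
  G: 105 + 3.45 = 108.45 → 108
  B: 48 + 12 = 60 → 60
  → #486c3c
20% tint:
  R: 62 + 0.2×(255−62) = 62 + 38.6 = 100.6 → 101
  G: 105 + 0.2×(255−105) = 105 + 30 = 135 → 135
  B: 48 + 41.4 = 89.4 → 89
  → #658759

#486c3c, #658759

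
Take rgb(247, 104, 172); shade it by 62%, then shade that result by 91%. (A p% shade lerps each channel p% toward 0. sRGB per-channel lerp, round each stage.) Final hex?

Per channel, c → c + 0.62(0 − c):
  R: 247 + 0.62×(0−247) = 247 − 153.14 = 93.86 → 94
  G: 104 − 64.48 = 39.52 → 40
  B: 172 + 0.62×(0−172) = 172 − 106.64 = 65.36 → 65
After the shade: rgb(94, 40, 65) = #5E2841.
Lerp each channel 91% toward 0:
  R: 94 − 85.54 = 8.46 → 8
  G: 40 − 36.4 = 3.6 → 4
  B: 65 + 0.91×(0−65) = 65 − 59.15 = 5.85 → 6
rgb(8, 4, 6) = #080406.

#080406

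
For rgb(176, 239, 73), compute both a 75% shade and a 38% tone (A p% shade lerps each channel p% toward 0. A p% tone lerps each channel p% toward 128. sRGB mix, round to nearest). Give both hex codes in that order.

75% shade:
  R: 176 + 0.75×(0−176) = 176 − 132 = 44 → 44
  G: 239 − 179.25 = 59.75 → 60
  B: 73 + 0.75×(0−73) = 73 − 54.75 = 18.25 → 18
  → #2c3c12
38% tone:
  R: 176 − 18.24 = 157.76 → 158
  G: 239 − 42.18 = 196.82 → 197
  B: 73 + 20.9 = 93.9 → 94
  → #9ec55e

#2c3c12, #9ec55e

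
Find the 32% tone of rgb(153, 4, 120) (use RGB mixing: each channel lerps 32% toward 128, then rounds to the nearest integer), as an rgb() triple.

rgb(145, 44, 123)

A 32% tone moves each channel 32% toward 128:
  R: 153 + 0.32×(128−153) = 153 − 8 = 145 → 145
  G: 4 + 0.32×(128−4) = 4 + 39.68 = 43.68 → 44
  B: 120 + 0.32×(128−120) = 120 + 2.56 = 122.56 → 123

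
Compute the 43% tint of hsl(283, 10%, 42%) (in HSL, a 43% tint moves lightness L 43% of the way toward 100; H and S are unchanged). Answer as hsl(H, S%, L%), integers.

hsl(283, 10%, 67%)

L moves 43% from 42 toward 100: 42 + 24.94 = 66.94 → 67.
H and S are unchanged.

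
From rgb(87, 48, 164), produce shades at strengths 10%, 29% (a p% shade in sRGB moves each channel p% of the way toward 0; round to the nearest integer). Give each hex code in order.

10%: (87 − 8.7 = 78.3→78, 48 − 4.8 = 43.2→43, 164 − 16.4 = 147.6→148) → #4e2b94
29%: (87 − 25.23 = 61.77→62, 48 − 13.92 = 34.08→34, 164 − 47.56 = 116.44→116) → #3e2274

#4e2b94, #3e2274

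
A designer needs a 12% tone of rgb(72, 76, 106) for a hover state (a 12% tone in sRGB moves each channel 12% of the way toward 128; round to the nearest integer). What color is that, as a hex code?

#4f526d

Per channel, c → c + 0.12(128 − c):
  R: 72 + 0.12×(128−72) = 72 + 6.72 = 78.72 → 79
  G: 76 + 0.12×(128−76) = 76 + 6.24 = 82.24 → 82
  B: 106 + 0.12×(128−106) = 106 + 2.64 = 108.64 → 109
rgb(79, 82, 109) = #4f526d.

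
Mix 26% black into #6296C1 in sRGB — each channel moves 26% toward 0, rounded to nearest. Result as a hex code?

#496F8F

#6296C1 is rgb(98, 150, 193).
Per channel, c → c + 0.26(0 − c):
  R: 98 + 0.26×(0−98) = 98 − 25.48 = 72.52 → 73
  G: 150 − 39 = 111 → 111
  B: 193 + 0.26×(0−193) = 193 − 50.18 = 142.82 → 143
rgb(73, 111, 143) = #496F8F.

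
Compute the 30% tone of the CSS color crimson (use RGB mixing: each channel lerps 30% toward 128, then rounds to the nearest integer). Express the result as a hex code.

CSS crimson is rgb(220, 20, 60).
Lerp each channel 30% toward 128:
  R: 220 + 0.3×(128−220) = 220 − 27.6 = 192.4 → 192
  G: 20 + 0.3×(128−20) = 20 + 32.4 = 52.4 → 52
  B: 60 + 20.4 = 80.4 → 80
rgb(192, 52, 80) = #c03450.

#c03450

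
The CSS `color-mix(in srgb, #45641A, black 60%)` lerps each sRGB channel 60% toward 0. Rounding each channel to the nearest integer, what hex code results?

#45641A is rgb(69, 100, 26).
Lerp each channel 60% toward 0:
  R: 69 + 0.6×(0−69) = 69 − 41.4 = 27.6 → 28
  G: 100 + 0.6×(0−100) = 100 − 60 = 40 → 40
  B: 26 + 0.6×(0−26) = 26 − 15.6 = 10.4 → 10
rgb(28, 40, 10) = #1C280A.

#1C280A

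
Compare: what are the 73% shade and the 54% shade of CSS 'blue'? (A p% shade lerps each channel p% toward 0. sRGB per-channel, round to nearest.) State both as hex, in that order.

#000045, #000075

CSS blue is rgb(0, 0, 255).
73% shade:
  R: 0 + 0 = 0 → 0
  G: 0 + 0 = 0 → 0
  B: 255 + 0.73×(0−255) = 255 − 186.15 = 68.85 → 69
  → #000045
54% shade:
  R: 0 + 0.54×(0−0) = 0 + 0 = 0 → 0
  G: 0 + 0 = 0 → 0
  B: 255 + 0.54×(0−255) = 255 − 137.7 = 117.3 → 117
  → #000075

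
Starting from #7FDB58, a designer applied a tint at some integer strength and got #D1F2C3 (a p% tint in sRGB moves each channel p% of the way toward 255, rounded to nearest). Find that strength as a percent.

#7FDB58 is rgb(127, 219, 88); #D1F2C3 is rgb(209, 242, 195).
On the B channel (widest range): 195 ≈ 88 + (p/100)(255 − 88), so p ≈ 100×(195 − 88)/(255 − 88) = 10700/167 = 64.07.
p = 64 reproduces all three channels after rounding.

64%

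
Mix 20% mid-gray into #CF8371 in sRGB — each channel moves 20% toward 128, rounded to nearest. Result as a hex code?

#BF8274

#CF8371 is rgb(207, 131, 113).
A 20% tone moves each channel 20% toward 128:
  R: 207 + 0.2×(128−207) = 207 − 15.8 = 191.2 → 191
  G: 131 + 0.2×(128−131) = 131 − 0.6 = 130.4 → 130
  B: 113 + 0.2×(128−113) = 113 + 3 = 116 → 116
rgb(191, 130, 116) = #BF8274.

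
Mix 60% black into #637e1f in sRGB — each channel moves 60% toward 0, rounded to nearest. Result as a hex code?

#637e1f is rgb(99, 126, 31).
Per channel, c → c + 0.6(0 − c):
  R: 99 − 59.4 = 39.6 → 40
  G: 126 + 0.6×(0−126) = 126 − 75.6 = 50.4 → 50
  B: 31 + 0.6×(0−31) = 31 − 18.6 = 12.4 → 12
rgb(40, 50, 12) = #28320c.

#28320c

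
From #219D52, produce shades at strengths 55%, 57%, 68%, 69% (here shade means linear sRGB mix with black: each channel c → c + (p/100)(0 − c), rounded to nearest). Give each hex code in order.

#0F4725, #0E4423, #0B321A, #0A3119

#219D52 is rgb(33, 157, 82).
55%: (33 − 18.15 = 14.85→15, 157 − 86.35 = 70.65→71, 82 − 45.1 = 36.9→37) → #0F4725
57%: (33 − 18.81 = 14.19→14, 157 − 89.49 = 67.51→68, 82 − 46.74 = 35.26→35) → #0E4423
68%: (33 − 22.44 = 10.56→11, 157 − 106.76 = 50.24→50, 82 − 55.76 = 26.24→26) → #0B321A
69%: (33 − 22.77 = 10.23→10, 157 − 108.33 = 48.67→49, 82 − 56.58 = 25.42→25) → #0A3119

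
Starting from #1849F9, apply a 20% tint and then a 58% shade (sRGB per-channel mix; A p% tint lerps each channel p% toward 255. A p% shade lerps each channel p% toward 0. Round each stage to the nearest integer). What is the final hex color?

#1D2E69

#1849F9 is rgb(24, 73, 249).
A 20% tint moves each channel 20% toward 255:
  R: 24 + 0.2×(255−24) = 24 + 46.2 = 70.2 → 70
  G: 73 + 0.2×(255−73) = 73 + 36.4 = 109.4 → 109
  B: 249 + 1.2 = 250.2 → 250
After the tint: rgb(70, 109, 250) = #466DFA.
Per channel, c → c + 0.58(0 − c):
  R: 70 + 0.58×(0−70) = 70 − 40.6 = 29.4 → 29
  G: 109 + 0.58×(0−109) = 109 − 63.22 = 45.78 → 46
  B: 250 + 0.58×(0−250) = 250 − 145 = 105 → 105
rgb(29, 46, 105) = #1D2E69.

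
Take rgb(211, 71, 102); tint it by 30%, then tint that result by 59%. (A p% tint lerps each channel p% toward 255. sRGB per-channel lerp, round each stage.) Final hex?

#F2CAD3

Lerp each channel 30% toward 255:
  R: 211 + 0.3×(255−211) = 211 + 13.2 = 224.2 → 224
  G: 71 + 55.2 = 126.2 → 126
  B: 102 + 0.3×(255−102) = 102 + 45.9 = 147.9 → 148
After the tint: rgb(224, 126, 148) = #E07E94.
A 59% tint moves each channel 59% toward 255:
  R: 224 + 0.59×(255−224) = 224 + 18.29 = 242.29 → 242
  G: 126 + 0.59×(255−126) = 126 + 76.11 = 202.11 → 202
  B: 148 + 63.13 = 211.13 → 211
rgb(242, 202, 211) = #F2CAD3.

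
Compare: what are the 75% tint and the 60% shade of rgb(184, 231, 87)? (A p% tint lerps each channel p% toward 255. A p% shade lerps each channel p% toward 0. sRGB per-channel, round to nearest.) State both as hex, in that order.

75% tint:
  R: 184 + 53.25 = 237.25 → 237
  G: 231 + 18 = 249 → 249
  B: 87 + 0.75×(255−87) = 87 + 126 = 213 → 213
  → #edf9d5
60% shade:
  R: 184 + 0.6×(0−184) = 184 − 110.4 = 73.6 → 74
  G: 231 + 0.6×(0−231) = 231 − 138.6 = 92.4 → 92
  B: 87 + 0.6×(0−87) = 87 − 52.2 = 34.8 → 35
  → #4a5c23

#edf9d5, #4a5c23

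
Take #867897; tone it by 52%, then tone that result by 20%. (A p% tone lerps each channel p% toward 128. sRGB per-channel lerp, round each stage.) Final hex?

#827d89

#867897 is rgb(134, 120, 151).
A 52% tone moves each channel 52% toward 128:
  R: 134 + 0.52×(128−134) = 134 − 3.12 = 130.88 → 131
  G: 120 + 4.16 = 124.16 → 124
  B: 151 + 0.52×(128−151) = 151 − 11.96 = 139.04 → 139
After the tone: rgb(131, 124, 139) = #837c8b.
Lerp each channel 20% toward 128:
  R: 131 − 0.6 = 130.4 → 130
  G: 124 + 0.8 = 124.8 → 125
  B: 139 + 0.2×(128−139) = 139 − 2.2 = 136.8 → 137
rgb(130, 125, 137) = #827d89.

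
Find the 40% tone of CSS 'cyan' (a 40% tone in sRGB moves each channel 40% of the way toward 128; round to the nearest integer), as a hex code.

#33cccc

CSS cyan is rgb(0, 255, 255).
Lerp each channel 40% toward 128:
  R: 0 + 51.2 = 51.2 → 51
  G: 255 + 0.4×(128−255) = 255 − 50.8 = 204.2 → 204
  B: 255 − 50.8 = 204.2 → 204
rgb(51, 204, 204) = #33cccc.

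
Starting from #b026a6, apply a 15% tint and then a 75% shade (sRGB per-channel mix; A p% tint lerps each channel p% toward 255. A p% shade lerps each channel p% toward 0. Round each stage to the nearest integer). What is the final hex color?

#2f122d

#b026a6 is rgb(176, 38, 166).
Lerp each channel 15% toward 255:
  R: 176 + 0.15×(255−176) = 176 + 11.85 = 187.85 → 188
  G: 38 + 0.15×(255−38) = 38 + 32.55 = 70.55 → 71
  B: 166 + 0.15×(255−166) = 166 + 13.35 = 179.35 → 179
After the tint: rgb(188, 71, 179) = #bc47b3.
Per channel, c → c + 0.75(0 − c):
  R: 188 + 0.75×(0−188) = 188 − 141 = 47 → 47
  G: 71 − 53.25 = 17.75 → 18
  B: 179 + 0.75×(0−179) = 179 − 134.25 = 44.75 → 45
rgb(47, 18, 45) = #2f122d.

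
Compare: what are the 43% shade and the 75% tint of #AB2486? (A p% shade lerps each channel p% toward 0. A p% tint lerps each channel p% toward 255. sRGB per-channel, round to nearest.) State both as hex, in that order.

#AB2486 is rgb(171, 36, 134).
43% shade:
  R: 171 + 0.43×(0−171) = 171 − 73.53 = 97.47 → 97
  G: 36 − 15.48 = 20.52 → 21
  B: 134 − 57.62 = 76.38 → 76
  → #61154C
75% tint:
  R: 171 + 63 = 234 → 234
  G: 36 + 0.75×(255−36) = 36 + 164.25 = 200.25 → 200
  B: 134 + 0.75×(255−134) = 134 + 90.75 = 224.75 → 225
  → #EAC8E1

#61154C, #EAC8E1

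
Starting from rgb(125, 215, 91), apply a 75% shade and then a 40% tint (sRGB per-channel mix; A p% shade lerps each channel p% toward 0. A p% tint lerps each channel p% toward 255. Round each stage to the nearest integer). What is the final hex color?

Per channel, c → c + 0.75(0 − c):
  R: 125 + 0.75×(0−125) = 125 − 93.75 = 31.25 → 31
  G: 215 − 161.25 = 53.75 → 54
  B: 91 − 68.25 = 22.75 → 23
After the shade: rgb(31, 54, 23) = #1f3617.
Per channel, c → c + 0.4(255 − c):
  R: 31 + 89.6 = 120.6 → 121
  G: 54 + 0.4×(255−54) = 54 + 80.4 = 134.4 → 134
  B: 23 + 0.4×(255−23) = 23 + 92.8 = 115.8 → 116
rgb(121, 134, 116) = #798674.

#798674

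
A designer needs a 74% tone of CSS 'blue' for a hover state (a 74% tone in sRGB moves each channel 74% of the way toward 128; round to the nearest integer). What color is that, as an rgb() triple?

rgb(95, 95, 161)

CSS blue is rgb(0, 0, 255).
Lerp each channel 74% toward 128:
  R: 0 + 94.72 = 94.72 → 95
  G: 0 + 0.74×(128−0) = 0 + 94.72 = 94.72 → 95
  B: 255 + 0.74×(128−255) = 255 − 93.98 = 161.02 → 161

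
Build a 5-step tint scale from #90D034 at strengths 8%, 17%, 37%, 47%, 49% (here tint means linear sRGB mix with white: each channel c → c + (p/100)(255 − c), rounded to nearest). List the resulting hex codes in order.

#90D034 is rgb(144, 208, 52).
8%: (144 + 8.88 = 152.88→153, 208 + 3.76 = 211.76→212, 52 + 16.24 = 68.24→68) → #99D444
17%: (144 + 18.87 = 162.87→163, 208 + 7.99 = 215.99→216, 52 + 34.51 = 86.51→87) → #A3D857
37%: (144 + 41.07 = 185.07→185, 208 + 17.39 = 225.39→225, 52 + 75.11 = 127.11→127) → #B9E17F
47%: (144 + 52.17 = 196.17→196, 208 + 22.09 = 230.09→230, 52 + 95.41 = 147.41→147) → #C4E693
49%: (144 + 54.39 = 198.39→198, 208 + 23.03 = 231.03→231, 52 + 99.47 = 151.47→151) → #C6E797

#99D444, #A3D857, #B9E17F, #C4E693, #C6E797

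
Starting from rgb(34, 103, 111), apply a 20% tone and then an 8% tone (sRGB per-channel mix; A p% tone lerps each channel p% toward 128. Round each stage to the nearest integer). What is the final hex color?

#3b6e73

A 20% tone moves each channel 20% toward 128:
  R: 34 + 0.2×(128−34) = 34 + 18.8 = 52.8 → 53
  G: 103 + 5 = 108 → 108
  B: 111 + 0.2×(128−111) = 111 + 3.4 = 114.4 → 114
After the tone: rgb(53, 108, 114) = #356c72.
An 8% tone moves each channel 8% toward 128:
  R: 53 + 0.08×(128−53) = 53 + 6 = 59 → 59
  G: 108 + 0.08×(128−108) = 108 + 1.6 = 109.6 → 110
  B: 114 + 0.08×(128−114) = 114 + 1.12 = 115.12 → 115
rgb(59, 110, 115) = #3b6e73.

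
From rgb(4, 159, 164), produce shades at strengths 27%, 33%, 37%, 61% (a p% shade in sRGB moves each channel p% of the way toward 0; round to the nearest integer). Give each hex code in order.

#037478, #036B6E, #036467, #023E40

27%: (4 − 1.08 = 2.92→3, 159 − 42.93 = 116.07→116, 164 − 44.28 = 119.72→120) → #037478
33%: (4 − 1.32 = 2.68→3, 159 − 52.47 = 106.53→107, 164 − 54.12 = 109.88→110) → #036B6E
37%: (4 − 1.48 = 2.52→3, 159 − 58.83 = 100.17→100, 164 − 60.68 = 103.32→103) → #036467
61%: (4 − 2.44 = 1.56→2, 159 − 96.99 = 62.01→62, 164 − 100.04 = 63.96→64) → #023E40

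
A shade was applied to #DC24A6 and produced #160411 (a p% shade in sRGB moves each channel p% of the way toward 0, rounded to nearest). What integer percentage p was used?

#DC24A6 is rgb(220, 36, 166); #160411 is rgb(22, 4, 17).
On the R channel (widest range): 22 ≈ 220 + (p/100)(0 − 220), so p ≈ 100×(22 − 220)/(0 − 220) = -19800/-220 = 90.00.
p = 90 reproduces all three channels after rounding.

90%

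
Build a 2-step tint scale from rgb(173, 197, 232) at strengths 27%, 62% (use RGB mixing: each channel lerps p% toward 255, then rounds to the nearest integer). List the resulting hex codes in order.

27%: (173 + 22.14 = 195.14→195, 197 + 15.66 = 212.66→213, 232 + 6.21 = 238.21→238) → #C3D5EE
62%: (173 + 50.84 = 223.84→224, 197 + 35.96 = 232.96→233, 232 + 14.26 = 246.26→246) → #E0E9F6

#C3D5EE, #E0E9F6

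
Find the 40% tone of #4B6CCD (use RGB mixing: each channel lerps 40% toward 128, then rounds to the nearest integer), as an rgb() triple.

#4B6CCD is rgb(75, 108, 205).
A 40% tone moves each channel 40% toward 128:
  R: 75 + 21.2 = 96.2 → 96
  G: 108 + 0.4×(128−108) = 108 + 8 = 116 → 116
  B: 205 − 30.8 = 174.2 → 174

rgb(96, 116, 174)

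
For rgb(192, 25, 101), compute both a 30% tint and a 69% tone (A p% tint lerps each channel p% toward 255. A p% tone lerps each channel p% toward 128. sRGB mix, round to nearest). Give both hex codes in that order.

#d35e93, #946078

30% tint:
  R: 192 + 0.3×(255−192) = 192 + 18.9 = 210.9 → 211
  G: 25 + 69 = 94 → 94
  B: 101 + 46.2 = 147.2 → 147
  → #d35e93
69% tone:
  R: 192 − 44.16 = 147.84 → 148
  G: 25 + 0.69×(128−25) = 25 + 71.07 = 96.07 → 96
  B: 101 + 0.69×(128−101) = 101 + 18.63 = 119.63 → 120
  → #946078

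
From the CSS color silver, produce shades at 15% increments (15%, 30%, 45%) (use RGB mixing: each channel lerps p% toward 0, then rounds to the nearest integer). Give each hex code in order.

CSS silver is rgb(192, 192, 192).
15%: (192 − 28.8 = 163.2→163, 192 − 28.8 = 163.2→163, 192 − 28.8 = 163.2→163) → #A3A3A3
30%: (192 − 57.6 = 134.4→134, 192 − 57.6 = 134.4→134, 192 − 57.6 = 134.4→134) → #868686
45%: (192 − 86.4 = 105.6→106, 192 − 86.4 = 105.6→106, 192 − 86.4 = 105.6→106) → #6A6A6A

#A3A3A3, #868686, #6A6A6A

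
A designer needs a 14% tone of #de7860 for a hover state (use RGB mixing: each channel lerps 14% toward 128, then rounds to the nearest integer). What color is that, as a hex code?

#d17964

#de7860 is rgb(222, 120, 96).
Per channel, c → c + 0.14(128 − c):
  R: 222 − 13.16 = 208.84 → 209
  G: 120 + 0.14×(128−120) = 120 + 1.12 = 121.12 → 121
  B: 96 + 0.14×(128−96) = 96 + 4.48 = 100.48 → 100
rgb(209, 121, 100) = #d17964.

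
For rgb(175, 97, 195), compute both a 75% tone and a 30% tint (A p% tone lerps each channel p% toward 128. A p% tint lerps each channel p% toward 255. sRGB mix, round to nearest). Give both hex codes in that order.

75% tone:
  R: 175 − 35.25 = 139.75 → 140
  G: 97 + 0.75×(128−97) = 97 + 23.25 = 120.25 → 120
  B: 195 + 0.75×(128−195) = 195 − 50.25 = 144.75 → 145
  → #8c7891
30% tint:
  R: 175 + 24 = 199 → 199
  G: 97 + 0.3×(255−97) = 97 + 47.4 = 144.4 → 144
  B: 195 + 18 = 213 → 213
  → #c790d5

#8c7891, #c790d5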